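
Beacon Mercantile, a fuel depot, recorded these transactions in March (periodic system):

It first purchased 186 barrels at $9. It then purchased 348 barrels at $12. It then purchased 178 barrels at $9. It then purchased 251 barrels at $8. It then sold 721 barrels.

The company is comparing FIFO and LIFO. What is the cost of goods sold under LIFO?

FIFO COGS: 186 @ $9 + 348 @ $12 + 178 @ $9 + 9 @ $8 = $7,524
LIFO COGS: 251 @ $8 + 178 @ $9 + 292 @ $12 = $7,114

COGS = $7,114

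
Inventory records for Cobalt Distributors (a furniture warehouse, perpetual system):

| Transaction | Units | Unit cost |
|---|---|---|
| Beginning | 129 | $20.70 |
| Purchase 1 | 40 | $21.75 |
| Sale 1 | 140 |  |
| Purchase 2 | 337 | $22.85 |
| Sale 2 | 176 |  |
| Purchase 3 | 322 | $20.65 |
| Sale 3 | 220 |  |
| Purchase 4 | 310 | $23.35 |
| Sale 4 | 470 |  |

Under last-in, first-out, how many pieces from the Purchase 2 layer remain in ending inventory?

Sale 1 (140) [LIFO — newest first]: 40 @ $21.75 + 100 @ $20.70 = $2,940.00
Sale 2 (176) [LIFO — newest first]: 176 @ $22.85 = $4,021.60
Sale 3 (220) [LIFO — newest first]: 220 @ $20.65 = $4,543.00
Sale 4 (470) [LIFO — newest first]: 310 @ $23.35 + 102 @ $20.65 + 58 @ $22.85 = $10,670.10
Total COGS = $2,940.00 + $4,021.60 + $4,543.00 + $10,670.10 = $22,174.70
Ending inventory: 29 @ $20.70 + 103 @ $22.85 = $2,953.85

103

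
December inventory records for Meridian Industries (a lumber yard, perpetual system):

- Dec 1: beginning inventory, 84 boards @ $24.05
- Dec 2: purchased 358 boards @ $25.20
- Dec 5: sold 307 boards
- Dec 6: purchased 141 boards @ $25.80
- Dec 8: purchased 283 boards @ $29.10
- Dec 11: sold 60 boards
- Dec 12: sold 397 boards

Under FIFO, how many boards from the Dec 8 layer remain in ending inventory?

102

Dec 5, 307 sold [FIFO — oldest first]: 84 @ $24.05 + 223 @ $25.20 = $7,639.80
Dec 11, 60 sold [FIFO — oldest first]: 60 @ $25.20 = $1,512.00
Dec 12, 397 sold [FIFO — oldest first]: 75 @ $25.20 + 141 @ $25.80 + 181 @ $29.10 = $10,794.90
Total COGS = $7,639.80 + $1,512.00 + $10,794.90 = $19,946.70
Ending inventory: 102 @ $29.10 = $2,968.20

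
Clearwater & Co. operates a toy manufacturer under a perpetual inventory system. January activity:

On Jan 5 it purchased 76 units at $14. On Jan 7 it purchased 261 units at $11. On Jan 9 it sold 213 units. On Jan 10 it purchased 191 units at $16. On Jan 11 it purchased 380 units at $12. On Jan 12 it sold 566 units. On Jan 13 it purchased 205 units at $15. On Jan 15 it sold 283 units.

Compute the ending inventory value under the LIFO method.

Jan 9, 213 sold [LIFO — newest first]: 213 @ $11 = $2,343
Jan 12, 566 sold [LIFO — newest first]: 380 @ $12 + 186 @ $16 = $7,536
Jan 15, 283 sold [LIFO — newest first]: 205 @ $15 + 5 @ $16 + 48 @ $11 + 25 @ $14 = $4,033
Total COGS = $2,343 + $7,536 + $4,033 = $13,912
Ending inventory: 51 @ $14 = $714

Ending inventory = $714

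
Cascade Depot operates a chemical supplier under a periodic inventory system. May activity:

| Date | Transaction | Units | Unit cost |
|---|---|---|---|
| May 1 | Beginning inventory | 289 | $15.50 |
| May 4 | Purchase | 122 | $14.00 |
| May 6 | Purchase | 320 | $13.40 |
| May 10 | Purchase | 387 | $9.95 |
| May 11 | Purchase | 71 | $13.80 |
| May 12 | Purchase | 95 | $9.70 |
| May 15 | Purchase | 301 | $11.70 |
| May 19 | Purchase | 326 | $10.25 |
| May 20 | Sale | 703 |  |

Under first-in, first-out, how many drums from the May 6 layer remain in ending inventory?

May 20, 703 sold [FIFO — oldest first]: 289 @ $15.50 + 122 @ $14.00 + 292 @ $13.40 = $10,100.30
Ending inventory: 28 @ $13.40 + 387 @ $9.95 + 71 @ $13.80 + 95 @ $9.70 + 301 @ $11.70 + 326 @ $10.25 = $12,990.35

28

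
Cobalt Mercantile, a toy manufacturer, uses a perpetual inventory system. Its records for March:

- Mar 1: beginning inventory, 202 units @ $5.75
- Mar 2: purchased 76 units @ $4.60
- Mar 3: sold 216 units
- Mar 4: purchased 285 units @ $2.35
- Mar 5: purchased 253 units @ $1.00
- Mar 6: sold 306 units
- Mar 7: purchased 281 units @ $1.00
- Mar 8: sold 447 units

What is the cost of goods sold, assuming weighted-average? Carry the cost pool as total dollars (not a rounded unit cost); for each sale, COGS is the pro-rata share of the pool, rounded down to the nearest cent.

COGS = $2,514.88

After Mar 1: 202 on hand, pool $1,161.50 (≈ $5.7500 each)
After Mar 2: 278 on hand, pool $1,511.10 (≈ $5.4356 each)
Mar 3, sell 216: 216/278 × $1,511.10 → $1,174.09
After Mar 4: 347 on hand, pool $1,006.76 (≈ $2.9013 each)
After Mar 5: 600 on hand, pool $1,259.76 (≈ $2.0996 each)
Mar 6, sell 306: 306/600 × $1,259.76 → $642.47
After Mar 7: 575 on hand, pool $898.29 (≈ $1.5622 each)
Mar 8, sell 447: 447/575 × $898.29 → $698.32
Total COGS = $1,174.09 + $642.47 + $698.32 = $2,514.88
Ending inventory (cost pool remaining) = $199.97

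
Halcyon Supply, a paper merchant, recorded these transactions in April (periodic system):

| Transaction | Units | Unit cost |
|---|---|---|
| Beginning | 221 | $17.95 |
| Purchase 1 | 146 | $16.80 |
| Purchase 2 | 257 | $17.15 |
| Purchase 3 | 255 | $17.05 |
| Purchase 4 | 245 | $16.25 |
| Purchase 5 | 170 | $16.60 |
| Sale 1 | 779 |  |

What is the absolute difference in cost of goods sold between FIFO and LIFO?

$449.70

FIFO COGS: 221 @ $17.95 + 146 @ $16.80 + 257 @ $17.15 + 155 @ $17.05 = $13,470.05
LIFO COGS: 170 @ $16.60 + 245 @ $16.25 + 255 @ $17.05 + 109 @ $17.15 = $13,020.35
Difference = |$13,470.05 − $13,020.35| = $449.70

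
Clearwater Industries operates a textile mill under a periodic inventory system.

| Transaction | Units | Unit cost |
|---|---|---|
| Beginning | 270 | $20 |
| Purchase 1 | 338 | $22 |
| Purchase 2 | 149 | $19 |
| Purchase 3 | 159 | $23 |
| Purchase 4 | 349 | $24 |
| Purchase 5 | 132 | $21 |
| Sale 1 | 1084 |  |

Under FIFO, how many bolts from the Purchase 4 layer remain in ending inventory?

181

Sale 1 (1084) [FIFO — oldest first]: 270 @ $20 + 338 @ $22 + 149 @ $19 + 159 @ $23 + 168 @ $24 = $23,356
Ending inventory: 181 @ $24 + 132 @ $21 = $7,116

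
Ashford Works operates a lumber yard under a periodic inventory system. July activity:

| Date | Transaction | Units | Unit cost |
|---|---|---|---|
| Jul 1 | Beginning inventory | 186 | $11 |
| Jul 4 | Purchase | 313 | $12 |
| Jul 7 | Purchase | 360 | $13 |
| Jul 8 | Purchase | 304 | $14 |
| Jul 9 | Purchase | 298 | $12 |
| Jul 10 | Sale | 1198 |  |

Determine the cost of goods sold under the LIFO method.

Jul 10, 1198 sold [LIFO — newest first]: 298 @ $12 + 304 @ $14 + 360 @ $13 + 236 @ $12 = $15,344
Ending inventory: 186 @ $11 + 77 @ $12 = $2,970

COGS = $15,344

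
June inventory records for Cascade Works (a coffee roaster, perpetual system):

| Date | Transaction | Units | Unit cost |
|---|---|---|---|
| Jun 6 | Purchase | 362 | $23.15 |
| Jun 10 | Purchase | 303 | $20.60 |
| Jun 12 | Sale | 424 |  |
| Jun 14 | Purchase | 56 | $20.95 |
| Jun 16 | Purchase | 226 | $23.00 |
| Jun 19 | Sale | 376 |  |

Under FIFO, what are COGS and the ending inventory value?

Jun 12, 424 sold [FIFO — oldest first]: 362 @ $23.15 + 62 @ $20.60 = $9,657.50
Jun 19, 376 sold [FIFO — oldest first]: 241 @ $20.60 + 56 @ $20.95 + 79 @ $23.00 = $7,954.80
Total COGS = $9,657.50 + $7,954.80 = $17,612.30
Ending inventory: 147 @ $23.00 = $3,381.00

COGS = $17,612.30; ending inventory = $3,381.00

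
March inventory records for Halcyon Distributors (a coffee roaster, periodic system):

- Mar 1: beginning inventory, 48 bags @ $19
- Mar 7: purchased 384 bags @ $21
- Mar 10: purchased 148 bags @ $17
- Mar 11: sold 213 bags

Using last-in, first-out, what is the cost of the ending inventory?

Mar 11, 213 sold [LIFO — newest first]: 148 @ $17 + 65 @ $21 = $3,881
Ending inventory: 48 @ $19 + 319 @ $21 = $7,611
Check: goods available $11,492 = COGS $3,881 + ending $7,611

Ending inventory = $7,611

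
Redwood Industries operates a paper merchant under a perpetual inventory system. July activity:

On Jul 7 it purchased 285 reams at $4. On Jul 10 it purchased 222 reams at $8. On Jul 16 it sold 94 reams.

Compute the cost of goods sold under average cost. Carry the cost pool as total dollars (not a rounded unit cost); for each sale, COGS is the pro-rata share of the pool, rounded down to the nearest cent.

COGS = $540.63

After Jul 7: 285 on hand, pool $1,140.00 (≈ $4.0000 each)
After Jul 10: 507 on hand, pool $2,916.00 (≈ $5.7515 each)
Jul 16, sell 94: 94/507 × $2,916.00 → $540.63
Ending inventory (cost pool remaining) = $2,375.37
Check: goods available $2,916.00 = COGS $540.63 + ending $2,375.37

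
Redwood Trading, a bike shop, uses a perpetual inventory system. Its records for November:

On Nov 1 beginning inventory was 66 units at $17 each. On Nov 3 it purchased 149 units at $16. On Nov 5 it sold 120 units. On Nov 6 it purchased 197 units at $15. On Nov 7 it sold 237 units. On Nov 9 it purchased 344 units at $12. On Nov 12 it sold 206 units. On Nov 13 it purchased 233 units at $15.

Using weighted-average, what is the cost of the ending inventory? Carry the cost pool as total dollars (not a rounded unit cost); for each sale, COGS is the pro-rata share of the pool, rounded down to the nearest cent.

Ending inventory = $5,902.13

After Nov 1: 66 on hand, pool $1,122.00 (≈ $17.0000 each)
After Nov 3: 215 on hand, pool $3,506.00 (≈ $16.3070 each)
Nov 5, sell 120: 120/215 × $3,506.00 → $1,956.83
After Nov 6: 292 on hand, pool $4,504.17 (≈ $15.4252 each)
Nov 7, sell 237: 237/292 × $4,504.17 → $3,655.78
After Nov 9: 399 on hand, pool $4,976.39 (≈ $12.4722 each)
Nov 12, sell 206: 206/399 × $4,976.39 → $2,569.26
After Nov 13: 426 on hand, pool $5,902.13 (≈ $13.8548 each)
Total COGS = $1,956.83 + $3,655.78 + $2,569.26 = $8,181.87
Ending inventory (cost pool remaining) = $5,902.13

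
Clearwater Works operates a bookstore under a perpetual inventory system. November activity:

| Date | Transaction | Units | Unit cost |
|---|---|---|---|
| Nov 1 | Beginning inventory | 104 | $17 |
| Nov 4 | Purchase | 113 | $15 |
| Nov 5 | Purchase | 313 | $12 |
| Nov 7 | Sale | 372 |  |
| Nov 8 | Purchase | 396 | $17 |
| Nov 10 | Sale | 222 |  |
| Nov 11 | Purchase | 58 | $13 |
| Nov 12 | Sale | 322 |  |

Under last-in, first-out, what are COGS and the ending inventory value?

Nov 7, 372 sold [LIFO — newest first]: 313 @ $12 + 59 @ $15 = $4,641
Nov 10, 222 sold [LIFO — newest first]: 222 @ $17 = $3,774
Nov 12, 322 sold [LIFO — newest first]: 58 @ $13 + 174 @ $17 + 54 @ $15 + 36 @ $17 = $5,134
Total COGS = $4,641 + $3,774 + $5,134 = $13,549
Ending inventory: 68 @ $17 = $1,156

COGS = $13,549; ending inventory = $1,156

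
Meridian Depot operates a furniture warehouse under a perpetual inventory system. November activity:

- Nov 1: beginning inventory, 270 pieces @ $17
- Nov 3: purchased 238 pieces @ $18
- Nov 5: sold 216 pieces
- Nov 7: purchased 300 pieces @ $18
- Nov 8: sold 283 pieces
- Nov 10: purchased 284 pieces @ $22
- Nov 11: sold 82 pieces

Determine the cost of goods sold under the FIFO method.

Nov 5, 216 sold [FIFO — oldest first]: 216 @ $17 = $3,672
Nov 8, 283 sold [FIFO — oldest first]: 54 @ $17 + 229 @ $18 = $5,040
Nov 11, 82 sold [FIFO — oldest first]: 9 @ $18 + 73 @ $18 = $1,476
Total COGS = $3,672 + $5,040 + $1,476 = $10,188
Ending inventory: 227 @ $18 + 284 @ $22 = $10,334

COGS = $10,188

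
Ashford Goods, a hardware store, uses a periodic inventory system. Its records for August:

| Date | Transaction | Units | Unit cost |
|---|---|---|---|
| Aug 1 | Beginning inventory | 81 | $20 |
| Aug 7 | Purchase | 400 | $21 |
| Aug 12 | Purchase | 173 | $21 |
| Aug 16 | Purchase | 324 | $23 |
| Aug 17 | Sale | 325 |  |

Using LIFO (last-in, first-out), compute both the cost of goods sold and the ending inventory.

Aug 17, 325 sold [LIFO — newest first]: 324 @ $23 + 1 @ $21 = $7,473
Ending inventory: 81 @ $20 + 400 @ $21 + 172 @ $21 = $13,632

COGS = $7,473; ending inventory = $13,632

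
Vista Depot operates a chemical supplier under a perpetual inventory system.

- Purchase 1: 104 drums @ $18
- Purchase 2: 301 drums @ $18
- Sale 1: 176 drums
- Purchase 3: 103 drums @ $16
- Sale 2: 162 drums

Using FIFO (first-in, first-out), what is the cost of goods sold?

COGS = $6,084

Sale 1 (176) [FIFO — oldest first]: 104 @ $18 + 72 @ $18 = $3,168
Sale 2 (162) [FIFO — oldest first]: 162 @ $18 = $2,916
Total COGS = $3,168 + $2,916 = $6,084
Ending inventory: 67 @ $18 + 103 @ $16 = $2,854
Check: goods available $8,938 = COGS $6,084 + ending $2,854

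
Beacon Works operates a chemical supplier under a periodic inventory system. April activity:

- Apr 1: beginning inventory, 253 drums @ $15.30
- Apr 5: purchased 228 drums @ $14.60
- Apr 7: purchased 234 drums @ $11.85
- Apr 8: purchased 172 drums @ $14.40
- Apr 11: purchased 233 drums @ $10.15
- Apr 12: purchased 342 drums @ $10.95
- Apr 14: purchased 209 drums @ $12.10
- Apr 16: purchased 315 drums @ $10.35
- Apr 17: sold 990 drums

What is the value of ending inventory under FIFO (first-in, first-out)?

Ending inventory = $10,853.55

Apr 17, 990 sold [FIFO — oldest first]: 253 @ $15.30 + 228 @ $14.60 + 234 @ $11.85 + 172 @ $14.40 + 103 @ $10.15 = $13,494.85
Ending inventory: 130 @ $10.15 + 342 @ $10.95 + 209 @ $12.10 + 315 @ $10.35 = $10,853.55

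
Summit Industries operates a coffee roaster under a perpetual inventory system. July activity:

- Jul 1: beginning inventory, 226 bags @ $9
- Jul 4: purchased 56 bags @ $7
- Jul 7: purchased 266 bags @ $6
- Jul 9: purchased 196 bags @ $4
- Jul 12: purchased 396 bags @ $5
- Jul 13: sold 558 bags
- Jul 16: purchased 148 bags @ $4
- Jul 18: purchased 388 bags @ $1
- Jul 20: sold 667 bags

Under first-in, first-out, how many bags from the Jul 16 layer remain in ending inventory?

63

Jul 13, 558 sold [FIFO — oldest first]: 226 @ $9 + 56 @ $7 + 266 @ $6 + 10 @ $4 = $4,062
Jul 20, 667 sold [FIFO — oldest first]: 186 @ $4 + 396 @ $5 + 85 @ $4 = $3,064
Total COGS = $4,062 + $3,064 = $7,126
Ending inventory: 63 @ $4 + 388 @ $1 = $640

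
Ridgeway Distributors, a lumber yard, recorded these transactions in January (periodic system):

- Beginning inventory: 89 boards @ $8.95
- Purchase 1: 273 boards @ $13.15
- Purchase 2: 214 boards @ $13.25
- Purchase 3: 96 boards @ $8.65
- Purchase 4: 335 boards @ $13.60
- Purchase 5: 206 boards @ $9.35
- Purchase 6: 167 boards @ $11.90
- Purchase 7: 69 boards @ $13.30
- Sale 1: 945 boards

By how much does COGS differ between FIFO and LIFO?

FIFO COGS: 89 @ $8.95 + 273 @ $13.15 + 214 @ $13.25 + 96 @ $8.65 + 273 @ $13.60 = $11,765.20
LIFO COGS: 69 @ $13.30 + 167 @ $11.90 + 206 @ $9.35 + 335 @ $13.60 + 96 @ $8.65 + 72 @ $13.25 = $11,171.50
Difference = |$11,765.20 − $11,171.50| = $593.70

$593.70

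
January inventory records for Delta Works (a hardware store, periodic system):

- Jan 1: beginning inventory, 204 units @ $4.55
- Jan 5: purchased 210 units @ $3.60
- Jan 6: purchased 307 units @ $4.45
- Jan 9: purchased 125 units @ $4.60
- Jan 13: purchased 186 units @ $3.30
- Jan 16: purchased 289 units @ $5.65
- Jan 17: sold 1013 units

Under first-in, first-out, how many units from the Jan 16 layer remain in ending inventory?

Jan 17, 1013 sold [FIFO — oldest first]: 204 @ $4.55 + 210 @ $3.60 + 307 @ $4.45 + 125 @ $4.60 + 167 @ $3.30 = $4,176.45
Ending inventory: 19 @ $3.30 + 289 @ $5.65 = $1,695.55

289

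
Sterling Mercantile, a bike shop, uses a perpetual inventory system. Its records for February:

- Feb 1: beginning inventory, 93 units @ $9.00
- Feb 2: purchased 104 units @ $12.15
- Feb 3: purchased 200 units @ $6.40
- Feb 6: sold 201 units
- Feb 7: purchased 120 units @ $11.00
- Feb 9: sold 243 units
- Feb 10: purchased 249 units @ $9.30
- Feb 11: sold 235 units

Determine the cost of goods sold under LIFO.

Feb 6, 201 sold [LIFO — newest first]: 200 @ $6.40 + 1 @ $12.15 = $1,292.15
Feb 9, 243 sold [LIFO — newest first]: 120 @ $11.00 + 103 @ $12.15 + 20 @ $9.00 = $2,751.45
Feb 11, 235 sold [LIFO — newest first]: 235 @ $9.30 = $2,185.50
Total COGS = $1,292.15 + $2,751.45 + $2,185.50 = $6,229.10
Ending inventory: 73 @ $9.00 + 14 @ $9.30 = $787.20

COGS = $6,229.10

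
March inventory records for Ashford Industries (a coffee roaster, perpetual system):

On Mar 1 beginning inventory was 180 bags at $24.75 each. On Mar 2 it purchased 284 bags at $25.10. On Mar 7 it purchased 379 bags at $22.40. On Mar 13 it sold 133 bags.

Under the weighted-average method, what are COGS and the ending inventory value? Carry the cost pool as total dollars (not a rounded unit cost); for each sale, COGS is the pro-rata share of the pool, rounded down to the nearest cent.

COGS = $3,166.91; ending inventory = $16,906.09

After Mar 1: 180 on hand, pool $4,455.00 (≈ $24.7500 each)
After Mar 2: 464 on hand, pool $11,583.40 (≈ $24.9642 each)
After Mar 7: 843 on hand, pool $20,073.00 (≈ $23.8114 each)
Mar 13, sell 133: 133/843 × $20,073.00 → $3,166.91
Ending inventory (cost pool remaining) = $16,906.09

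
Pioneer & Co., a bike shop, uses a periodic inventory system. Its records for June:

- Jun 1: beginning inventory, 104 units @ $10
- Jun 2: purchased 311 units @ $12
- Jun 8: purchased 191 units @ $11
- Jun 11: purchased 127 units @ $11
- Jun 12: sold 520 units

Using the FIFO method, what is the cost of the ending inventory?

Ending inventory = $2,343

Jun 12, 520 sold [FIFO — oldest first]: 104 @ $10 + 311 @ $12 + 105 @ $11 = $5,927
Ending inventory: 86 @ $11 + 127 @ $11 = $2,343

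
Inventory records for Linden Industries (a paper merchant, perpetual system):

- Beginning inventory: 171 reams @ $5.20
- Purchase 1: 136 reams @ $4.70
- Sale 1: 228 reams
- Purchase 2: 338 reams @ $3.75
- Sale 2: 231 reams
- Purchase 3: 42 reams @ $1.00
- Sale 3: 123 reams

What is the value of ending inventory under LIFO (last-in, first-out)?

Sale 1 (228) [LIFO — newest first]: 136 @ $4.70 + 92 @ $5.20 = $1,117.60
Sale 2 (231) [LIFO — newest first]: 231 @ $3.75 = $866.25
Sale 3 (123) [LIFO — newest first]: 42 @ $1.00 + 81 @ $3.75 = $345.75
Total COGS = $1,117.60 + $866.25 + $345.75 = $2,329.60
Ending inventory: 79 @ $5.20 + 26 @ $3.75 = $508.30
Check: goods available $2,837.90 = COGS $2,329.60 + ending $508.30

Ending inventory = $508.30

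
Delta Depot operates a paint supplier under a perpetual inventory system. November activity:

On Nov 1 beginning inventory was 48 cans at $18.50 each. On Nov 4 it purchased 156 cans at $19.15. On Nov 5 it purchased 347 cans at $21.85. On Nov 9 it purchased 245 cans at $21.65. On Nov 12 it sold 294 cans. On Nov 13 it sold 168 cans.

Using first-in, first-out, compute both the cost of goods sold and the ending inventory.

COGS = $9,512.70; ending inventory = $7,248.90

Nov 12, 294 sold [FIFO — oldest first]: 48 @ $18.50 + 156 @ $19.15 + 90 @ $21.85 = $5,841.90
Nov 13, 168 sold [FIFO — oldest first]: 168 @ $21.85 = $3,670.80
Total COGS = $5,841.90 + $3,670.80 = $9,512.70
Ending inventory: 89 @ $21.85 + 245 @ $21.65 = $7,248.90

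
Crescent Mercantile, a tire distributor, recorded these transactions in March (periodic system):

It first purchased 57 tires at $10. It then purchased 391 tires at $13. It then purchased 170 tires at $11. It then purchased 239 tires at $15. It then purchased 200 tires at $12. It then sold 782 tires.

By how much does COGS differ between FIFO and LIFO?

FIFO COGS: 57 @ $10 + 391 @ $13 + 170 @ $11 + 164 @ $15 = $9,983
LIFO COGS: 200 @ $12 + 239 @ $15 + 170 @ $11 + 173 @ $13 = $10,104
Difference = |$9,983 − $10,104| = $121

$121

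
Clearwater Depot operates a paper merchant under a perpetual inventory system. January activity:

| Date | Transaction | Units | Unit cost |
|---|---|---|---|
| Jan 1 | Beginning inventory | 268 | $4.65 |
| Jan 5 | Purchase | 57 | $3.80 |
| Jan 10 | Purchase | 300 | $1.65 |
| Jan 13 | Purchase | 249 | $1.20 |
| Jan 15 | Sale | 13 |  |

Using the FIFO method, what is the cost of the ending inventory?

Ending inventory = $2,196.15

Jan 15, 13 sold [FIFO — oldest first]: 13 @ $4.65 = $60.45
Ending inventory: 255 @ $4.65 + 57 @ $3.80 + 300 @ $1.65 + 249 @ $1.20 = $2,196.15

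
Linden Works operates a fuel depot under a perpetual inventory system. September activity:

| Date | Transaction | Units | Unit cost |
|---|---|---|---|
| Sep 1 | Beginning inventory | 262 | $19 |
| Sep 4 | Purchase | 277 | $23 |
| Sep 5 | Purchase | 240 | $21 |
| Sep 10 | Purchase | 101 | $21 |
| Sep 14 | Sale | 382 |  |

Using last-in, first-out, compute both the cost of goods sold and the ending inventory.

COGS = $8,104; ending inventory = $10,406

Sep 14, 382 sold [LIFO — newest first]: 101 @ $21 + 240 @ $21 + 41 @ $23 = $8,104
Ending inventory: 262 @ $19 + 236 @ $23 = $10,406
Check: goods available $18,510 = COGS $8,104 + ending $10,406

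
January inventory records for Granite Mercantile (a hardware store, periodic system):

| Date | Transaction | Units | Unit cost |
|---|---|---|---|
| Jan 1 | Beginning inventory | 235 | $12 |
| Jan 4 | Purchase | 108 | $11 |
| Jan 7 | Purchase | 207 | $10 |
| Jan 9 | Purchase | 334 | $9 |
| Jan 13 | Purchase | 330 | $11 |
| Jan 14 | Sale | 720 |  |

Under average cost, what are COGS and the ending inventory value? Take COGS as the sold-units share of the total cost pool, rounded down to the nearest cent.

COGS = $7,540.42; ending inventory = $5,173.58

Jan 14, sell 720: 720/1214 × $12,714.00 → $7,540.42
Ending inventory (cost pool remaining) = $5,173.58
Check: goods available $12,714.00 = COGS $7,540.42 + ending $5,173.58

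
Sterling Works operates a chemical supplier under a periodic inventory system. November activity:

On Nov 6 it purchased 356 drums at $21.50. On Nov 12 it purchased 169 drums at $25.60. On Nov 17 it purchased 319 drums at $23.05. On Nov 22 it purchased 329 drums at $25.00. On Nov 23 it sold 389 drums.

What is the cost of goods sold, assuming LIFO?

COGS = $9,608.00

Nov 23, 389 sold [LIFO — newest first]: 329 @ $25.00 + 60 @ $23.05 = $9,608.00
Ending inventory: 356 @ $21.50 + 169 @ $25.60 + 259 @ $23.05 = $17,950.35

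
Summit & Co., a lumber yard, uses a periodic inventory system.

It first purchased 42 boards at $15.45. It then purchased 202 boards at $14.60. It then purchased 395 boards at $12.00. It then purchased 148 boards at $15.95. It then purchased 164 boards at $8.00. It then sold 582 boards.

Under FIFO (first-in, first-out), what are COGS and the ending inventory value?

COGS = $7,654.10; ending inventory = $4,356.60

Sale 1 (582) [FIFO — oldest first]: 42 @ $15.45 + 202 @ $14.60 + 338 @ $12.00 = $7,654.10
Ending inventory: 57 @ $12.00 + 148 @ $15.95 + 164 @ $8.00 = $4,356.60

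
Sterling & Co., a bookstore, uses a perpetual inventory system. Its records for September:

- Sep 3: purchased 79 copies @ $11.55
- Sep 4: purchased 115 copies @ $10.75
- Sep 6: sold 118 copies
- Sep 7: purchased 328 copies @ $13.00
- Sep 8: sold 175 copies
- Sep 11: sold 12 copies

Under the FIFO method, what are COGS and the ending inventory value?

COGS = $3,591.70; ending inventory = $2,821.00

Sep 6, 118 sold [FIFO — oldest first]: 79 @ $11.55 + 39 @ $10.75 = $1,331.70
Sep 8, 175 sold [FIFO — oldest first]: 76 @ $10.75 + 99 @ $13.00 = $2,104.00
Sep 11, 12 sold [FIFO — oldest first]: 12 @ $13.00 = $156.00
Total COGS = $1,331.70 + $2,104.00 + $156.00 = $3,591.70
Ending inventory: 217 @ $13.00 = $2,821.00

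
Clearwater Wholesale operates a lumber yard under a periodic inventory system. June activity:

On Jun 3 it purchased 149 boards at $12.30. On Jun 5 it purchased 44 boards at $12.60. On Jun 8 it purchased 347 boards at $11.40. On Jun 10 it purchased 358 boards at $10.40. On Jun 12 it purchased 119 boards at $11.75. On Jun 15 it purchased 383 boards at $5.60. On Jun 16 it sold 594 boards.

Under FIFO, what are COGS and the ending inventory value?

Jun 16, 594 sold [FIFO — oldest first]: 149 @ $12.30 + 44 @ $12.60 + 347 @ $11.40 + 54 @ $10.40 = $6,904.50
Ending inventory: 304 @ $10.40 + 119 @ $11.75 + 383 @ $5.60 = $6,704.65

COGS = $6,904.50; ending inventory = $6,704.65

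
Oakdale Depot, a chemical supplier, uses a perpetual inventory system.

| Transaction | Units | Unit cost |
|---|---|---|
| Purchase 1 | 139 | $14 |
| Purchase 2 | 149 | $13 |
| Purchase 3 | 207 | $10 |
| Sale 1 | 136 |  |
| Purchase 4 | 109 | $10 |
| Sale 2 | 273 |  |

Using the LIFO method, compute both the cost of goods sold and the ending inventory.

Sale 1 (136) [LIFO — newest first]: 136 @ $10 = $1,360
Sale 2 (273) [LIFO — newest first]: 109 @ $10 + 71 @ $10 + 93 @ $13 = $3,009
Total COGS = $1,360 + $3,009 = $4,369
Ending inventory: 139 @ $14 + 56 @ $13 = $2,674

COGS = $4,369; ending inventory = $2,674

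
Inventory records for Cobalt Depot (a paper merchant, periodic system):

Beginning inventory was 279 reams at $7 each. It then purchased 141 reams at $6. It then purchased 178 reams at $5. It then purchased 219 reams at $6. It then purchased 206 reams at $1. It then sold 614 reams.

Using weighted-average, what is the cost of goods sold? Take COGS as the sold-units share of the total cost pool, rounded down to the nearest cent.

COGS = $3,126.41

Sale 1, sell 614: 614/1023 × $5,209.00 → $3,126.41
Ending inventory (cost pool remaining) = $2,082.59
Check: goods available $5,209.00 = COGS $3,126.41 + ending $2,082.59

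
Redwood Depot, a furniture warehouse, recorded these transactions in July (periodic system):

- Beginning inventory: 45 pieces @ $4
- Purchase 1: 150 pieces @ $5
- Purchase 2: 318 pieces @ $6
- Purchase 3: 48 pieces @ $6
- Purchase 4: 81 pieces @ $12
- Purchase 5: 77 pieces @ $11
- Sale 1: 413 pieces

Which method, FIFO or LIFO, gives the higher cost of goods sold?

FIFO COGS: 45 @ $4 + 150 @ $5 + 218 @ $6 = $2,238
LIFO COGS: 77 @ $11 + 81 @ $12 + 48 @ $6 + 207 @ $6 = $3,349

LIFO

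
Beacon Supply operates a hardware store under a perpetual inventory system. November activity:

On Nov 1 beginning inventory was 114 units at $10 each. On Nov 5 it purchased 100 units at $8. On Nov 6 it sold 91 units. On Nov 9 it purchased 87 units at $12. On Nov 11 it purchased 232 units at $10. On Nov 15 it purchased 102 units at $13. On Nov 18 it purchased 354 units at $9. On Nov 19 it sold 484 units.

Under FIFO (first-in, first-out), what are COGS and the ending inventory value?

COGS = $5,850; ending inventory = $3,966

Nov 6, 91 sold [FIFO — oldest first]: 91 @ $10 = $910
Nov 19, 484 sold [FIFO — oldest first]: 23 @ $10 + 100 @ $8 + 87 @ $12 + 232 @ $10 + 42 @ $13 = $4,940
Total COGS = $910 + $4,940 = $5,850
Ending inventory: 60 @ $13 + 354 @ $9 = $3,966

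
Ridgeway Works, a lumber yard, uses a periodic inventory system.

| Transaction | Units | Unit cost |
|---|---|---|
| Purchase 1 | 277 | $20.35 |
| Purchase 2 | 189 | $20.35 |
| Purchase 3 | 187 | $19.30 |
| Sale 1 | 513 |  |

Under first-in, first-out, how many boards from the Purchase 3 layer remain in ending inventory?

140

Sale 1 (513) [FIFO — oldest first]: 277 @ $20.35 + 189 @ $20.35 + 47 @ $19.30 = $10,390.20
Ending inventory: 140 @ $19.30 = $2,702.00
Check: goods available $13,092.20 = COGS $10,390.20 + ending $2,702.00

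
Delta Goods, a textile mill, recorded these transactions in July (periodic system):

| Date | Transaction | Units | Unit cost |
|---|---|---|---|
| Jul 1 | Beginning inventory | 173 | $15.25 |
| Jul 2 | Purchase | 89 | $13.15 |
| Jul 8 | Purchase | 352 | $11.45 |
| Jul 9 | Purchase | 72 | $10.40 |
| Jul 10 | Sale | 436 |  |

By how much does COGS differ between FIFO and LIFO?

$863.90

FIFO COGS: 173 @ $15.25 + 89 @ $13.15 + 174 @ $11.45 = $5,800.90
LIFO COGS: 72 @ $10.40 + 352 @ $11.45 + 12 @ $13.15 = $4,937.00
Difference = |$5,800.90 − $4,937.00| = $863.90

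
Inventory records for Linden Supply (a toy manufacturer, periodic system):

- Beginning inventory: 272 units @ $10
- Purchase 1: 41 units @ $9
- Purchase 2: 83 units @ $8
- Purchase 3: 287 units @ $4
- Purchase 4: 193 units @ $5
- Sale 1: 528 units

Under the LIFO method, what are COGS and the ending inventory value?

Sale 1 (528) [LIFO — newest first]: 193 @ $5 + 287 @ $4 + 48 @ $8 = $2,497
Ending inventory: 272 @ $10 + 41 @ $9 + 35 @ $8 = $3,369
Check: goods available $5,866 = COGS $2,497 + ending $3,369

COGS = $2,497; ending inventory = $3,369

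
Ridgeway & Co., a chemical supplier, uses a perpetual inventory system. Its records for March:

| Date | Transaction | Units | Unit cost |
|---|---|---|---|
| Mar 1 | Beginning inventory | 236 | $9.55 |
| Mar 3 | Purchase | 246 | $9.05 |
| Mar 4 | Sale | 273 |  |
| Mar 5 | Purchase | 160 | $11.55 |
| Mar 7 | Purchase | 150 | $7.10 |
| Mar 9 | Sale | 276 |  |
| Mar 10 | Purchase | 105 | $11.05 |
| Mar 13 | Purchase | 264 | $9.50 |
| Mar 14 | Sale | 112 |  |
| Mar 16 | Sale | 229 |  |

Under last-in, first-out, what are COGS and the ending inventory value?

COGS = $8,363.30; ending inventory = $2,698.05

Mar 4, 273 sold [LIFO — newest first]: 246 @ $9.05 + 27 @ $9.55 = $2,484.15
Mar 9, 276 sold [LIFO — newest first]: 150 @ $7.10 + 126 @ $11.55 = $2,520.30
Mar 14, 112 sold [LIFO — newest first]: 112 @ $9.50 = $1,064.00
Mar 16, 229 sold [LIFO — newest first]: 152 @ $9.50 + 77 @ $11.05 = $2,294.85
Total COGS = $2,484.15 + $2,520.30 + $1,064.00 + $2,294.85 = $8,363.30
Ending inventory: 209 @ $9.55 + 34 @ $11.55 + 28 @ $11.05 = $2,698.05
Check: goods available $11,061.35 = COGS $8,363.30 + ending $2,698.05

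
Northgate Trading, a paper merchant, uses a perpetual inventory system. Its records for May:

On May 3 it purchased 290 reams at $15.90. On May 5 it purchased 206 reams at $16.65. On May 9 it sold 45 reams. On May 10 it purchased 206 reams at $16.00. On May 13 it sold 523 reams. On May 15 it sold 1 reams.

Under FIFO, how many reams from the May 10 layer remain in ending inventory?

133

May 9, 45 sold [FIFO — oldest first]: 45 @ $15.90 = $715.50
May 13, 523 sold [FIFO — oldest first]: 245 @ $15.90 + 206 @ $16.65 + 72 @ $16.00 = $8,477.40
May 15, 1 sold [FIFO — oldest first]: 1 @ $16.00 = $16.00
Total COGS = $715.50 + $8,477.40 + $16.00 = $9,208.90
Ending inventory: 133 @ $16.00 = $2,128.00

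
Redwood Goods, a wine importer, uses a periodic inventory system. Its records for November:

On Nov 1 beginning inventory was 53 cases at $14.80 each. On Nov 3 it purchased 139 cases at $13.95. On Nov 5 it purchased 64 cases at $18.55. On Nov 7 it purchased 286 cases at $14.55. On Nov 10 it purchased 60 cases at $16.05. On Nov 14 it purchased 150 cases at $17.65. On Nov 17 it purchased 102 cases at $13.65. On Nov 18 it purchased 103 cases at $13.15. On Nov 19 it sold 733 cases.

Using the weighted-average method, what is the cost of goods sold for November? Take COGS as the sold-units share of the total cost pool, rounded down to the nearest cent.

COGS = $11,051.83

Nov 19, sell 733: 733/957 × $14,429.20 → $11,051.83
Ending inventory (cost pool remaining) = $3,377.37
Check: goods available $14,429.20 = COGS $11,051.83 + ending $3,377.37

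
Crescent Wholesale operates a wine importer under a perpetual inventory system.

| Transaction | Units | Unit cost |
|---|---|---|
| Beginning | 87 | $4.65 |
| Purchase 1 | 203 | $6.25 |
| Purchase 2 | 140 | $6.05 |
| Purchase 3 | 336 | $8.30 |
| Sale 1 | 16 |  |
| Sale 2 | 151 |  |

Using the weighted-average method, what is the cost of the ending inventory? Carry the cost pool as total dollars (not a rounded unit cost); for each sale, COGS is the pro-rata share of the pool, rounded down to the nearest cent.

Ending inventory = $4,151.64

After Beginning: 87 on hand, pool $404.55 (≈ $4.6500 each)
After Purchase 1: 290 on hand, pool $1,673.30 (≈ $5.7700 each)
After Purchase 2: 430 on hand, pool $2,520.30 (≈ $5.8612 each)
After Purchase 3: 766 on hand, pool $5,309.10 (≈ $6.9309 each)
Sale 1, sell 16: 16/766 × $5,309.10 → $110.89
Sale 2, sell 151: 151/750 × $5,198.21 → $1,046.57
Total COGS = $110.89 + $1,046.57 = $1,157.46
Ending inventory (cost pool remaining) = $4,151.64
Check: goods available $5,309.10 = COGS $1,157.46 + ending $4,151.64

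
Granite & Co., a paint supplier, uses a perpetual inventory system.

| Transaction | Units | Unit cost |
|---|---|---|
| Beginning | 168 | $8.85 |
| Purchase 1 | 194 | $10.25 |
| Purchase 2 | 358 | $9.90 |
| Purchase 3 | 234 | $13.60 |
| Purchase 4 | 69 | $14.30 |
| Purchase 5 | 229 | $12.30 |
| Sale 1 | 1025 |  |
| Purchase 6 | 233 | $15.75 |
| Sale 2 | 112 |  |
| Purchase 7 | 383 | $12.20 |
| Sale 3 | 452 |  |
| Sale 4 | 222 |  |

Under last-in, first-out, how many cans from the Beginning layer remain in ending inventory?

57

Sale 1 (1025) [LIFO — newest first]: 229 @ $12.30 + 69 @ $14.30 + 234 @ $13.60 + 358 @ $9.90 + 135 @ $10.25 = $11,913.75
Sale 2 (112) [LIFO — newest first]: 112 @ $15.75 = $1,764.00
Sale 3 (452) [LIFO — newest first]: 383 @ $12.20 + 69 @ $15.75 = $5,759.35
Sale 4 (222) [LIFO — newest first]: 52 @ $15.75 + 59 @ $10.25 + 111 @ $8.85 = $2,406.10
Total COGS = $11,913.75 + $1,764.00 + $5,759.35 + $2,406.10 = $21,843.20
Ending inventory: 57 @ $8.85 = $504.45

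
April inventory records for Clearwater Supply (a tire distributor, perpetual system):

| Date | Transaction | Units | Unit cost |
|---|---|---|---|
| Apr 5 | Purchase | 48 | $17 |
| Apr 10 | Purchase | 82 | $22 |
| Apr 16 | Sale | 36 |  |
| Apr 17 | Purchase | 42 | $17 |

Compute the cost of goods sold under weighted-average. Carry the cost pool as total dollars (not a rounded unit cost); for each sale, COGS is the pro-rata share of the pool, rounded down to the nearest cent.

COGS = $725.53

After Apr 5: 48 on hand, pool $816.00 (≈ $17.0000 each)
After Apr 10: 130 on hand, pool $2,620.00 (≈ $20.1538 each)
Apr 16, sell 36: 36/130 × $2,620.00 → $725.53
After Apr 17: 136 on hand, pool $2,608.47 (≈ $19.1799 each)
Ending inventory (cost pool remaining) = $2,608.47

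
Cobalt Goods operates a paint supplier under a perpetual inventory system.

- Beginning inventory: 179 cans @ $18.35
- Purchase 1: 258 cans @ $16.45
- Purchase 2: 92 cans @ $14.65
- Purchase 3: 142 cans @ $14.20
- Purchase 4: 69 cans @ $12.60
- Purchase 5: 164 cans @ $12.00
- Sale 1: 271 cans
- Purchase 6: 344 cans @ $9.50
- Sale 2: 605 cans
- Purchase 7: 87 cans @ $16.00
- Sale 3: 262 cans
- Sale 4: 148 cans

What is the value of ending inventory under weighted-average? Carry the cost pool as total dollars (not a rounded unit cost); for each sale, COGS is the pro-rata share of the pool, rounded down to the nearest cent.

After Beginning: 179 on hand, pool $3,284.65 (≈ $18.3500 each)
After Purchase 1: 437 on hand, pool $7,528.75 (≈ $17.2283 each)
After Purchase 2: 529 on hand, pool $8,876.55 (≈ $16.7799 each)
After Purchase 3: 671 on hand, pool $10,892.95 (≈ $16.2339 each)
After Purchase 4: 740 on hand, pool $11,762.35 (≈ $15.8951 each)
After Purchase 5: 904 on hand, pool $13,730.35 (≈ $15.1884 each)
Sale 1, sell 271: 271/904 × $13,730.35 → $4,116.06
After Purchase 6: 977 on hand, pool $12,882.29 (≈ $13.1856 each)
Sale 2, sell 605: 605/977 × $12,882.29 → $7,977.26
After Purchase 7: 459 on hand, pool $6,297.03 (≈ $13.7190 each)
Sale 3, sell 262: 262/459 × $6,297.03 → $3,594.38
Sale 4, sell 148: 148/197 × $2,702.65 → $2,030.41
Total COGS = $4,116.06 + $7,977.26 + $3,594.38 + $2,030.41 = $17,718.11
Ending inventory (cost pool remaining) = $672.24
Check: goods available $18,390.35 = COGS $17,718.11 + ending $672.24

Ending inventory = $672.24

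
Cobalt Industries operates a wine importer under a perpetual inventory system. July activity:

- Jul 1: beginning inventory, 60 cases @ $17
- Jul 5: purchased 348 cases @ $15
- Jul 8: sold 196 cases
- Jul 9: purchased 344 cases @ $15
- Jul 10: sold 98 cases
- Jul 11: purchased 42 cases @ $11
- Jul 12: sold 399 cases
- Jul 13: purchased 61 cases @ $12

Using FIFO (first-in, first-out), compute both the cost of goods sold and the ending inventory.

Jul 8, 196 sold [FIFO — oldest first]: 60 @ $17 + 136 @ $15 = $3,060
Jul 10, 98 sold [FIFO — oldest first]: 98 @ $15 = $1,470
Jul 12, 399 sold [FIFO — oldest first]: 114 @ $15 + 285 @ $15 = $5,985
Total COGS = $3,060 + $1,470 + $5,985 = $10,515
Ending inventory: 59 @ $15 + 42 @ $11 + 61 @ $12 = $2,079
Check: goods available $12,594 = COGS $10,515 + ending $2,079

COGS = $10,515; ending inventory = $2,079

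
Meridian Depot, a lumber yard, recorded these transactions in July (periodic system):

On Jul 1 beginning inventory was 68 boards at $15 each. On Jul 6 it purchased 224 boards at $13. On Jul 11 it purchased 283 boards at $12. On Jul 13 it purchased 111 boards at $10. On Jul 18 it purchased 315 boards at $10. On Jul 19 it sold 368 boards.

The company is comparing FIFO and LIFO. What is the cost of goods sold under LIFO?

FIFO COGS: 68 @ $15 + 224 @ $13 + 76 @ $12 = $4,844
LIFO COGS: 315 @ $10 + 53 @ $10 = $3,680

COGS = $3,680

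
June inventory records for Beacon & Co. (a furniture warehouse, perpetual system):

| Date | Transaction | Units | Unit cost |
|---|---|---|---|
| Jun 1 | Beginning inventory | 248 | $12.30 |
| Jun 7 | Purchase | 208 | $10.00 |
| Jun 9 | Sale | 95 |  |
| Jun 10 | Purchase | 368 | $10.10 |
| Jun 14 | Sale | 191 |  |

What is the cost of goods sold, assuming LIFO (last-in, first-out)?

COGS = $2,879.10

Jun 9, 95 sold [LIFO — newest first]: 95 @ $10.00 = $950.00
Jun 14, 191 sold [LIFO — newest first]: 191 @ $10.10 = $1,929.10
Total COGS = $950.00 + $1,929.10 = $2,879.10
Ending inventory: 248 @ $12.30 + 113 @ $10.00 + 177 @ $10.10 = $5,968.10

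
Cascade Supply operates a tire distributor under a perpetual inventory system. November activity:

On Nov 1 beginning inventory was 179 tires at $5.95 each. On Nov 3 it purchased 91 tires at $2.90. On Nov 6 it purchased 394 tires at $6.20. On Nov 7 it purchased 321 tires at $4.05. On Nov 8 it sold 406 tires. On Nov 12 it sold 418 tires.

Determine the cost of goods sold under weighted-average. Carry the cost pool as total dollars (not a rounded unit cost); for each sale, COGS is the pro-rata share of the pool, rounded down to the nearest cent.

After Nov 1: 179 on hand, pool $1,065.05 (≈ $5.9500 each)
After Nov 3: 270 on hand, pool $1,328.95 (≈ $4.9220 each)
After Nov 6: 664 on hand, pool $3,771.75 (≈ $5.6803 each)
After Nov 7: 985 on hand, pool $5,071.80 (≈ $5.1490 each)
Nov 8, sell 406: 406/985 × $5,071.80 → $2,090.50
Nov 12, sell 418: 418/579 × $2,981.30 → $2,152.30
Total COGS = $2,090.50 + $2,152.30 = $4,242.80
Ending inventory (cost pool remaining) = $829.00

COGS = $4,242.80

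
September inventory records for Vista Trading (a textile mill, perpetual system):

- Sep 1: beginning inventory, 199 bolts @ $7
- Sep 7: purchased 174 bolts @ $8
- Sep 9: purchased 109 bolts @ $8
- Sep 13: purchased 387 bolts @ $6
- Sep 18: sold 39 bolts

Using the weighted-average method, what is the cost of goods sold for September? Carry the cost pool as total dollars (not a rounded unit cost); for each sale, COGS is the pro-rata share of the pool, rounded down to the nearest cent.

COGS = $268.33

After Sep 1: 199 on hand, pool $1,393.00 (≈ $7.0000 each)
After Sep 7: 373 on hand, pool $2,785.00 (≈ $7.4665 each)
After Sep 9: 482 on hand, pool $3,657.00 (≈ $7.5871 each)
After Sep 13: 869 on hand, pool $5,979.00 (≈ $6.8803 each)
Sep 18, sell 39: 39/869 × $5,979.00 → $268.33
Ending inventory (cost pool remaining) = $5,710.67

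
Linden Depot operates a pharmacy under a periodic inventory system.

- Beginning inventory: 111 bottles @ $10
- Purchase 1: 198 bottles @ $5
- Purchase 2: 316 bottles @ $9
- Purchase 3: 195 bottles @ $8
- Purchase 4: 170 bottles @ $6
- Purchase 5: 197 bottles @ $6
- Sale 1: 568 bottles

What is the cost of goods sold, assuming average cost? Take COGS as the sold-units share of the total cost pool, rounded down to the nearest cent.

COGS = $4,165.97

Sale 1, sell 568: 568/1187 × $8,706.00 → $4,165.97
Ending inventory (cost pool remaining) = $4,540.03
Check: goods available $8,706.00 = COGS $4,165.97 + ending $4,540.03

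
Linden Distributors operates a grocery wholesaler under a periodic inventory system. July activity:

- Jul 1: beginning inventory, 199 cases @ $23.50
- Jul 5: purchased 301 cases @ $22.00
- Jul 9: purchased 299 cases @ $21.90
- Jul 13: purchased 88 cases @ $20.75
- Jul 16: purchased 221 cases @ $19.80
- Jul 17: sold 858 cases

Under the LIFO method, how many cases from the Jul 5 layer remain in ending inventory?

51

Jul 17, 858 sold [LIFO — newest first]: 221 @ $19.80 + 88 @ $20.75 + 299 @ $21.90 + 250 @ $22.00 = $18,249.90
Ending inventory: 199 @ $23.50 + 51 @ $22.00 = $5,798.50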